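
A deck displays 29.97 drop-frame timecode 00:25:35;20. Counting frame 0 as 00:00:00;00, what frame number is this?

Complete 10-minute blocks: 2, each 17982 frames → 35964.
Remaining 5 whole minutes in the current block: 1800 + 4 × 1798 = 8992 frames.
Within the current minute: 35 × 30 + 20 − 2 = 1068 (labels ;00/;01 skipped at this minute). Total = 35964 + 8992 + 1068 = 46024.

46024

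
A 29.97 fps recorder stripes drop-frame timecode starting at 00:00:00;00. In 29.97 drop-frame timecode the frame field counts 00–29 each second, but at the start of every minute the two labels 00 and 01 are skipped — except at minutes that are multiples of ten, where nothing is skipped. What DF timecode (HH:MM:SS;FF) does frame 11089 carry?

Each 10-minute DF block holds 10 × 60 × 30 − 9 × 2 = 17982 frames. 11089 ÷ 17982 → 0 full blocks, remainder 11089.
Within the partial block the first minute is 1800 frames and each further minute 1798, so 6 further minute boundaries passed. Total skipped labels = 18 × 0 + 2 × 6 = 12.
Non-drop label index = 11089 + 12 = 11101; at 30 labels/s that is 00:06:10:01, i.e. DF 00:06:10;01.

00:06:10;01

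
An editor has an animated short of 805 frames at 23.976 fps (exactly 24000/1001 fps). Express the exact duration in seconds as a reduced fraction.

161161/4800 seconds

Running time = 805 ÷ (24000/1001) = 805 × 1001/24000 = 161161/4800 s.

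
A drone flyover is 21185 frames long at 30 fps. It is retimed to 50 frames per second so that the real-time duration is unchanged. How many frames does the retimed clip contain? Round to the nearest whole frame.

35308 frames

Frames at target rate = 21185 × (50) / (30) = 105925/3 ≈ 35308.333.
Nearest whole frame: 35308.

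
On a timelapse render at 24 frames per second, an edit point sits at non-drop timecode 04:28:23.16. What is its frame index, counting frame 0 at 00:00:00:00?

frame 386488

Total seconds to the label: (4 × 3600 + 28 × 60 + 23) = 16103.
Frame index = 16103 × 24 + 16 = 386488.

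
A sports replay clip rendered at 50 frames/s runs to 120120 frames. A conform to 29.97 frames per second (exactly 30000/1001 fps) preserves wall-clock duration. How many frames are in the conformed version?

72000 frames

Target frames = source frames × (target rate / source rate) = 120120 × (30000/1001)/(50) = 120120 × 600/1001 = 72000.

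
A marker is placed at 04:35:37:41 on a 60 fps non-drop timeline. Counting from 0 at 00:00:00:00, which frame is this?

Total seconds to the label: (4 × 3600 + 35 × 60 + 37) = 16537.
Frame index = 16537 × 60 + 41 = 992261.

992261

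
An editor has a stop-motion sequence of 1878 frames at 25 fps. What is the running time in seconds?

75.12 seconds

Running time = 1878 / (25) = 75.12 s.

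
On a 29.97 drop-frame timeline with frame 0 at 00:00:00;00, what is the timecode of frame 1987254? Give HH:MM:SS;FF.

18:25:08;04

Each 10-minute DF block holds 10 × 60 × 30 − 9 × 2 = 17982 frames. 1987254 ÷ 17982 → 110 full blocks, remainder 9234.
Within the partial block the first minute is 1800 frames and each further minute 1798, so 5 further minute boundaries passed. Total skipped labels = 18 × 110 + 2 × 5 = 1990.
Non-drop label index = 1987254 + 1990 = 1989244; at 30 labels/s that is 18:25:08:04, i.e. DF 18:25:08;04.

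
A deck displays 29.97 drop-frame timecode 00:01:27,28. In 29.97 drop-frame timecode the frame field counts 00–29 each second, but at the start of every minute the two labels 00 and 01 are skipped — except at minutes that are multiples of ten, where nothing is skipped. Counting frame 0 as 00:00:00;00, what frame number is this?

2636

Complete 10-minute blocks: 0, each 17982 frames → 0.
Remaining 1 whole minute in the current block: 1800 + 0 × 1798 = 1800 frames.
Within the current minute: 27 × 30 + 28 − 2 = 836 (labels ;00/;01 skipped at this minute). Total = 0 + 1800 + 836 = 2636.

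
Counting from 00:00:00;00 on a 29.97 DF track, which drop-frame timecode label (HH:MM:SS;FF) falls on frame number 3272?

00:01:49;04

Each 10-minute DF block holds 10 × 60 × 30 − 9 × 2 = 17982 frames. 3272 ÷ 17982 → 0 full blocks, remainder 3272.
Within the partial block the first minute is 1800 frames and each further minute 1798, so 1 further minute boundary passed. Total skipped labels = 18 × 0 + 2 × 1 = 2.
Non-drop label index = 3272 + 2 = 3274; at 30 labels/s that is 00:01:49:04, i.e. DF 00:01:49;04.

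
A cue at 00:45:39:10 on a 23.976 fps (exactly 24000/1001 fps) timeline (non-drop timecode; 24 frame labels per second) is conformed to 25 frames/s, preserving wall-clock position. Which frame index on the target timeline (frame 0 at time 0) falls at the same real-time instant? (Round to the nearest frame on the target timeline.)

Source frame index: (0×3600 + 45×60 + 39) × 24 + 10 = 65746.
Real time: 65746 / (24000/1001) = 32905873/12000 s.
Target frame: (32905873/12000) × (25) = 32905873/480 ≈ 68553.902 → 68554.

frame 68554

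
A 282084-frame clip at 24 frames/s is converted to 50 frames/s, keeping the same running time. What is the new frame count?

Target frames = source frames × (target rate / source rate) = 282084 × (50)/(24) = 282084 × 25/12 = 587675.

587675 frames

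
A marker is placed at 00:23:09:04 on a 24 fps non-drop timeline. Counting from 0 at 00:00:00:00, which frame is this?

Total seconds to the label: (0 × 3600 + 23 × 60 + 9) = 1389.
Frame index = 1389 × 24 + 4 = 33340.

frame 33340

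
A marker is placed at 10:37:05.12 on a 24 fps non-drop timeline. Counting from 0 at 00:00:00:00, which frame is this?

frame 917412

Total seconds to the label: (10 × 3600 + 37 × 60 + 5) = 38225.
Frame index = 38225 × 24 + 12 = 917412.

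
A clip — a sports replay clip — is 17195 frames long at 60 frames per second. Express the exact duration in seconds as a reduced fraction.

Running time = 17195 ÷ (60) = 17195 × 1/60 = 3439/12 s.

3439/12 seconds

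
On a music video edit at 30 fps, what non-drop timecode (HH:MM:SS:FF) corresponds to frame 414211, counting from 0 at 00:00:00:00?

03:50:07:01

414211 ÷ 30 = 13807 full seconds, remainder 1 frame.
13807 s = 3 h 50 min 7 s.
Timecode: 03:50:07:01.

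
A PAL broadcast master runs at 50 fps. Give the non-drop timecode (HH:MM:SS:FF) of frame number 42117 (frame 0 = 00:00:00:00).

42117 ÷ 50 = 842 full seconds, remainder 17 frames.
842 s = 0 h 14 min 2 s.
Timecode: 00:14:02:17.

00:14:02:17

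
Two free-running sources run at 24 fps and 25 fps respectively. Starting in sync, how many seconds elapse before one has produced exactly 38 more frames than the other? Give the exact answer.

38 seconds

The gap grows by |25 − 24| = 1 frame per second.
Time for a 38-frame gap: 38 ÷ (1) = 38 s.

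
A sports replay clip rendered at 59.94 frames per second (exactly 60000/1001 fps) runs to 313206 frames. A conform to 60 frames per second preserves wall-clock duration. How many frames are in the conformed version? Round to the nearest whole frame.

313519 frames

Frames at target rate = 313206 × (60) / (60000/1001) = 156759603/500 ≈ 313519.206.
Nearest whole frame: 313519.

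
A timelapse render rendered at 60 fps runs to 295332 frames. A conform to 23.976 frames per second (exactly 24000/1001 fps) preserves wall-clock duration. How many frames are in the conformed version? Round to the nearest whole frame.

Frames at target rate = 295332 × (24000/1001) / (60) = 118132800/1001 ≈ 118014.785.
Nearest whole frame: 118015.

118015 frames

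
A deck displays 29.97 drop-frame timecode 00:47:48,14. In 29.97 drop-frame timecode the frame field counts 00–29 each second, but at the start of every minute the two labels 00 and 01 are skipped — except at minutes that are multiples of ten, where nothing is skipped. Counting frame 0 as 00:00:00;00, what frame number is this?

85968

Complete 10-minute blocks: 4, each 17982 frames → 71928.
Remaining 7 whole minutes in the current block: 1800 + 6 × 1798 = 12588 frames.
Within the current minute: 48 × 30 + 14 − 2 = 1452 (labels ;00/;01 skipped at this minute). Total = 71928 + 12588 + 1452 = 85968.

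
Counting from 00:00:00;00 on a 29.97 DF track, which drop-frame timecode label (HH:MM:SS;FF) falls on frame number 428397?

Each 10-minute DF block holds 10 × 60 × 30 − 9 × 2 = 17982 frames. 428397 ÷ 17982 → 23 full blocks, remainder 14811.
Within the partial block the first minute is 1800 frames and each further minute 1798, so 8 further minute boundaries passed. Total skipped labels = 18 × 23 + 2 × 8 = 430.
Non-drop label index = 428397 + 430 = 428827; at 30 labels/s that is 03:58:14:07, i.e. DF 03:58:14;07.

03:58:14;07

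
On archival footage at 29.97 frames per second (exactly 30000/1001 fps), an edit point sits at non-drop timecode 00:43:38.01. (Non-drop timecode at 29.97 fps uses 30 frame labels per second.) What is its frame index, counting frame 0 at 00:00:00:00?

frame 78541

Total seconds to the label: (0 × 3600 + 43 × 60 + 38) = 2618.
Frame index = 2618 × 30 + 1 = 78541.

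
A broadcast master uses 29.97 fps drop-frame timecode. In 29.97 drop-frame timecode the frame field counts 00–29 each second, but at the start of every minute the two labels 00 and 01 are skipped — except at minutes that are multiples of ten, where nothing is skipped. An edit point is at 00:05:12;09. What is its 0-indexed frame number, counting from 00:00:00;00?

As if non-drop at 30 labels/s: (0 × 3600 + 5 × 60 + 12) × 30 + 9 = 9369.
Minute boundaries passed: 5; those not divisible by 10: 5 − 0 = 5; dropped labels = 2 × 5 = 10.
Actual frame index = 9369 − 10 = 9359.

9359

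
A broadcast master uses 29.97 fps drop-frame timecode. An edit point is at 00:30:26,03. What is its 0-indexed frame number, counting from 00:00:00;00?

As if non-drop at 30 labels/s: (0 × 3600 + 30 × 60 + 26) × 30 + 3 = 54783.
Minute boundaries passed: 30; those not divisible by 10: 30 − 3 = 27; dropped labels = 2 × 27 = 54.
Actual frame index = 54783 − 54 = 54729.

54729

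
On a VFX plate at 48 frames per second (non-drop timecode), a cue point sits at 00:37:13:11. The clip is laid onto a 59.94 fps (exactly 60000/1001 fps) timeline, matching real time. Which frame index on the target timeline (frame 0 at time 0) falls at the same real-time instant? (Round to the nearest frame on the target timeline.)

Source frame index: (0×3600 + 37×60 + 13) × 48 + 11 = 107195.
Real time: 107195 / (48) = 107195/48 s.
Target frame: (107195/48) × (60000/1001) = 12181250/91 ≈ 133859.890 → 133860.

frame 133860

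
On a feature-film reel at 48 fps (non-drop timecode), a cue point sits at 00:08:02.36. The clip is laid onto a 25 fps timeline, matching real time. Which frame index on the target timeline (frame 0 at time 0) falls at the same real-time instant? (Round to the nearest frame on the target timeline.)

Source frame index: (0×3600 + 8×60 + 2) × 48 + 36 = 23172.
Real time: 23172 / (48) = 1931/4 s.
Target frame: (1931/4) × (25) = 48275/4 ≈ 12068.750 → 12069.

frame 12069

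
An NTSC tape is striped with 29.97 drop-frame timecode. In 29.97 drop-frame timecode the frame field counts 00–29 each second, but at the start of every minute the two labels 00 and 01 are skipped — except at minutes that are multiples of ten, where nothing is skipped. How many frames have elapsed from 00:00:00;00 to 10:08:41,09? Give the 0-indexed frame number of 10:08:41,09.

Complete 10-minute blocks: 60, each 17982 frames → 1078920.
Remaining 8 whole minutes in the current block: 1800 + 7 × 1798 = 14386 frames.
Within the current minute: 41 × 30 + 9 − 2 = 1237 (labels ;00/;01 skipped at this minute). Total = 1078920 + 14386 + 1237 = 1094543.

1094543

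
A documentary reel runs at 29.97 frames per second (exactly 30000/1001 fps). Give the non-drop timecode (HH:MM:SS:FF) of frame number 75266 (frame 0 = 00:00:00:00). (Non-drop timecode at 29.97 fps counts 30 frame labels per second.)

00:41:48:26

75266 ÷ 30 = 2508 full seconds, remainder 26 frames.
2508 s = 0 h 41 min 48 s.
Timecode: 00:41:48:26.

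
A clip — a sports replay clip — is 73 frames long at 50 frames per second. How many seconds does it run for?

Running time = 73 / (50) = 1.46 s.

1.46 seconds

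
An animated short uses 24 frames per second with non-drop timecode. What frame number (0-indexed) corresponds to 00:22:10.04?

Total seconds to the label: (0 × 3600 + 22 × 60 + 10) = 1330.
Frame index = 1330 × 24 + 4 = 31924.

31924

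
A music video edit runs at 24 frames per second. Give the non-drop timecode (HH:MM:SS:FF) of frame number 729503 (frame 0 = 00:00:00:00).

729503 ÷ 24 = 30395 full seconds, remainder 23 frames.
30395 s = 8 h 26 min 35 s.
Timecode: 08:26:35:23.

08:26:35:23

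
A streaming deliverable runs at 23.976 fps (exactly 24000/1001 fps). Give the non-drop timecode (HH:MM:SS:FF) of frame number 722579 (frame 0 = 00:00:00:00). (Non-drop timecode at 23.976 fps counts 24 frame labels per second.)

722579 ÷ 24 = 30107 full seconds, remainder 11 frames.
30107 s = 8 h 21 min 47 s.
Timecode: 08:21:47:11.

08:21:47:11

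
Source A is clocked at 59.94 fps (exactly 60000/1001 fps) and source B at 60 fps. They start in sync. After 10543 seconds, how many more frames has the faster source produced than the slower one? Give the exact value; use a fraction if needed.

48660/77 frames

A emits 60000/1001 × 10543 = 48660000/77 frames; B emits 60 × 10543 = 632580.
Difference = 48660/77 frames (≈ 631.9481); B is ahead of A.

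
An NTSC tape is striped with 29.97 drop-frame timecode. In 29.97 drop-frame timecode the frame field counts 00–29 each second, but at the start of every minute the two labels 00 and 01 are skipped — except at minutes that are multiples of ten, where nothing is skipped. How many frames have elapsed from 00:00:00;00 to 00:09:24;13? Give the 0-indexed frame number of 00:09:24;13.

16915

As if non-drop at 30 labels/s: (0 × 3600 + 9 × 60 + 24) × 30 + 13 = 16933.
Minute boundaries passed: 9; those not divisible by 10: 9 − 0 = 9; dropped labels = 2 × 9 = 18.
Actual frame index = 16933 − 18 = 16915.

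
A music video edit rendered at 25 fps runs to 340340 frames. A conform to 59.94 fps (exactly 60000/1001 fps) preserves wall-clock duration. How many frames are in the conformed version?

816000 frames

Target frames = source frames × (target rate / source rate) = 340340 × (60000/1001)/(25) = 340340 × 2400/1001 = 816000.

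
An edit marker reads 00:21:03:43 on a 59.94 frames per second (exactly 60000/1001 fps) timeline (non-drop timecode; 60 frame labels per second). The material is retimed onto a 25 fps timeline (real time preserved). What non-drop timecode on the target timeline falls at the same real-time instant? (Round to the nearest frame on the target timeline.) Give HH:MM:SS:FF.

Source frame index: (0×3600 + 21×60 + 3) × 60 + 43 = 75823.
Real time: 75823 / (60000/1001) = 75898823/60000 s.
Target frame: (75898823/60000) × (25) = 75898823/2400 ≈ 31624.510 → 31625.
At 25 labels/s: frame 31625 → 00:21:05:00.

00:21:05:00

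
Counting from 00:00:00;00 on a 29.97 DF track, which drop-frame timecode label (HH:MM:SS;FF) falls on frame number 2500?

00:01:23;12

Ten DF minutes hold 17982 frames, so frame 2500 lies in block 0 (frames 0–17981) with 2500 frames into that block.
The block's first minute is 1800 frames and the rest 1798 each; 2500 frames reaches minute 1, so 0 × 18 + 1 × 2 = 2 labels have been skipped so far.
Adding those back, label number 2500 + 2 = 2502 at 30 labels/s is 83 s + 12 f = 0 h 1 min 23 s frame 12, i.e. 00:01:23;12.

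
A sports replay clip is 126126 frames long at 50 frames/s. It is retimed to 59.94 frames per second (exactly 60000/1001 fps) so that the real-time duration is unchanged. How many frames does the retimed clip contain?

Target frames = source frames × (target rate / source rate) = 126126 × (60000/1001)/(50) = 126126 × 1200/1001 = 151200.

151200 frames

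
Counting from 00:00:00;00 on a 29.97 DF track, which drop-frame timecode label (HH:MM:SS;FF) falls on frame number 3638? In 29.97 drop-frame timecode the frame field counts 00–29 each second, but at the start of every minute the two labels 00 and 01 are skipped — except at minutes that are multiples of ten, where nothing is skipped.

Ten DF minutes hold 17982 frames, so frame 3638 lies in block 0 (frames 0–17981) with 3638 frames into that block.
The block's first minute is 1800 frames and the rest 1798 each; 3638 frames reaches minute 2, so 0 × 18 + 2 × 2 = 4 labels have been skipped so far.
Adding those back, label number 3638 + 4 = 3642 at 30 labels/s is 121 s + 12 f = 0 h 2 min 1 s frame 12, i.e. 00:02:01;12.

00:02:01;12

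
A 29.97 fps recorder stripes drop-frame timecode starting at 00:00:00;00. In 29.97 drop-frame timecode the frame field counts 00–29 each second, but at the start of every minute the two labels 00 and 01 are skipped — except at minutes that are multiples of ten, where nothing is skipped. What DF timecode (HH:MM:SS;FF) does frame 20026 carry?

00:11:08;06

Each 10-minute DF block holds 10 × 60 × 30 − 9 × 2 = 17982 frames. 20026 ÷ 17982 → 1 full block, remainder 2044.
Within the partial block the first minute is 1800 frames and each further minute 1798, so 1 further minute boundary passed. Total skipped labels = 18 × 1 + 2 × 1 = 20.
Non-drop label index = 20026 + 20 = 20046; at 30 labels/s that is 00:11:08:06, i.e. DF 00:11:08;06.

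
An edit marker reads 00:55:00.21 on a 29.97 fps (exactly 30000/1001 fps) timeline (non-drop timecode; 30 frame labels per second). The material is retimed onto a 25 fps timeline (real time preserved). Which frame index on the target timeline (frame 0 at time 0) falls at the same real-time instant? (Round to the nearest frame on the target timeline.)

Source frame index: (0×3600 + 55×60 + 0) × 30 + 21 = 99021.
Real time: 99021 / (30000/1001) = 33040007/10000 s.
Target frame: (33040007/10000) × (25) = 33040007/400 ≈ 82600.018 → 82600.

frame 82600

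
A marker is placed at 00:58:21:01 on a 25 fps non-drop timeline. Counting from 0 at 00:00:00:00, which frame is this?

frame 87526

Total seconds to the label: (0 × 3600 + 58 × 60 + 21) = 3501.
Frame index = 3501 × 25 + 1 = 87526.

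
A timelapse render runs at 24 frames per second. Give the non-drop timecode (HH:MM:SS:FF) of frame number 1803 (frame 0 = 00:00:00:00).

1803 ÷ 24 = 75 full seconds, remainder 3 frames.
75 s = 0 h 1 min 15 s.
Timecode: 00:01:15:03.

00:01:15:03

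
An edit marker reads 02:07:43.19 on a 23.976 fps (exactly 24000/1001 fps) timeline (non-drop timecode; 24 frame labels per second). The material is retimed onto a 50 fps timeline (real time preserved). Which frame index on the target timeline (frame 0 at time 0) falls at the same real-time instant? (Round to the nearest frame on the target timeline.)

Source frame index: (2×3600 + 7×60 + 43) × 24 + 19 = 183931.
Real time: 183931 / (24000/1001) = 184114931/24000 s.
Target frame: (184114931/24000) × (50) = 184114931/480 ≈ 383572.773 → 383573.

frame 383573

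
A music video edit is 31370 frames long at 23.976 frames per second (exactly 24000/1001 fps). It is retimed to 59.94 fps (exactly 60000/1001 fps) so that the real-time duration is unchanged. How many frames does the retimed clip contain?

Target frames = source frames × (target rate / source rate) = 31370 × (60000/1001)/(24000/1001) = 31370 × 5/2 = 78425.

78425 frames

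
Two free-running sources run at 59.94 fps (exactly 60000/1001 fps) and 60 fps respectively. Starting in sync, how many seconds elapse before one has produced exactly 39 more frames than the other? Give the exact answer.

The gap grows by |60 − 60000/1001| = 60/1001 frames per second.
Time for a 39-frame gap: 39 ÷ (60/1001) = 650.65 s.

650.65 seconds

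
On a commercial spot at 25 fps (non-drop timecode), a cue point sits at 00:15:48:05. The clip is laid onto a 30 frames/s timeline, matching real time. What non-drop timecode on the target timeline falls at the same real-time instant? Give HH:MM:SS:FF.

Source frame index: (0×3600 + 15×60 + 48) × 25 + 5 = 23705.
Real time: 23705 / (25) = 4741/5 s.
Target frame: (4741/5) × (30) = 28446.
At 30 labels/s: frame 28446 → 00:15:48:06.

00:15:48:06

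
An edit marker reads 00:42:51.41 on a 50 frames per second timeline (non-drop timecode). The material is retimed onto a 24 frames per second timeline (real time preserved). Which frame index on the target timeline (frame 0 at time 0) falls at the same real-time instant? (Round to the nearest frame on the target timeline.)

frame 61724

Source frame index: (0×3600 + 42×60 + 51) × 50 + 41 = 128591.
Real time: 128591 / (50) = 128591/50 s.
Target frame: (128591/50) × (24) = 1543092/25 ≈ 61723.680 → 61724.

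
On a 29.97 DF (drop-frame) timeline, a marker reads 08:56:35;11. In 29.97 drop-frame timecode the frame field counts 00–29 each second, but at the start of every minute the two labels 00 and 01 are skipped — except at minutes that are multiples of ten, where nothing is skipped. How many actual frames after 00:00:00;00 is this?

964895

As if non-drop at 30 labels/s: (8 × 3600 + 56 × 60 + 35) × 30 + 11 = 965861.
Minute boundaries passed: 536; those not divisible by 10: 536 − 53 = 483; dropped labels = 2 × 483 = 966.
Actual frame index = 965861 − 966 = 964895.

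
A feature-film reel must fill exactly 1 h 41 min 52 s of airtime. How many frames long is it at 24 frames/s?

1 h 41 min 52 s = 6112 s.
Frames = 6112 × 24 = 146688.

146688 frames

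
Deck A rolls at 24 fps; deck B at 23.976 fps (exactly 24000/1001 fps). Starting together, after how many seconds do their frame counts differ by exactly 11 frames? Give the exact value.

The gap grows by |24000/1001 − 24| = 24/1001 frames per second.
Time for a 11-frame gap: 11 ÷ (24/1001) = 11011/24 s.

11011/24 seconds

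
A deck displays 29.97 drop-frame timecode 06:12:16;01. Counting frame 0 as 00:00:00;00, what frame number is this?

669411

As if non-drop at 30 labels/s: (6 × 3600 + 12 × 60 + 16) × 30 + 1 = 670081.
Minute boundaries passed: 372; those not divisible by 10: 372 − 37 = 335; dropped labels = 2 × 335 = 670.
Actual frame index = 670081 − 670 = 669411.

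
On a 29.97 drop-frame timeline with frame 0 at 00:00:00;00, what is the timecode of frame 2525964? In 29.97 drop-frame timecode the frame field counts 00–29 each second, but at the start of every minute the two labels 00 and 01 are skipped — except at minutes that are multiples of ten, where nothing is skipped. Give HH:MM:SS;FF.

23:24:43;02

Each 10-minute DF block holds 10 × 60 × 30 − 9 × 2 = 17982 frames. 2525964 ÷ 17982 → 140 full blocks, remainder 8484.
Within the partial block the first minute is 1800 frames and each further minute 1798, so 4 further minute boundaries passed. Total skipped labels = 18 × 140 + 2 × 4 = 2528.
Non-drop label index = 2525964 + 2528 = 2528492; at 30 labels/s that is 23:24:43:02, i.e. DF 23:24:43;02.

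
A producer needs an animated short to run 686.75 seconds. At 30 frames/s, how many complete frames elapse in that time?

Frames = 686.75 × 30 = 41205/2 ≈ 20602.5000.
Complete frames: 20602.

20602 frames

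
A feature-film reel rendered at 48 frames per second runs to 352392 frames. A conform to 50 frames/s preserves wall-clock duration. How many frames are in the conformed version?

Target frames = source frames × (target rate / source rate) = 352392 × (50)/(48) = 352392 × 25/24 = 367075.

367075 frames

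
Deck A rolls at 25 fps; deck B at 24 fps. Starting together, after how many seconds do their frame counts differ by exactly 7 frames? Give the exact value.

7 seconds

The gap grows by |24 − 25| = 1 frame per second.
Time for a 7-frame gap: 7 ÷ (1) = 7 s.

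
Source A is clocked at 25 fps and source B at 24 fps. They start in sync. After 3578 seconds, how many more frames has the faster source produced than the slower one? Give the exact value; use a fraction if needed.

A emits 25 × 3578 = 89450 frames; B emits 24 × 3578 = 85872.
Difference = 3578 frames; B is behind A.

3578 frames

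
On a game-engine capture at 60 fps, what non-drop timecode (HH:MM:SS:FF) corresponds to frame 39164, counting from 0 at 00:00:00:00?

00:10:52:44

39164 ÷ 60 = 652 full seconds, remainder 44 frames.
652 s = 0 h 10 min 52 s.
Timecode: 00:10:52:44.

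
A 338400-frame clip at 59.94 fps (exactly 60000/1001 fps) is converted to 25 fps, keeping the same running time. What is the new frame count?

Target frames = source frames × (target rate / source rate) = 338400 × (25)/(60000/1001) = 338400 × 1001/2400 = 141141.

141141 frames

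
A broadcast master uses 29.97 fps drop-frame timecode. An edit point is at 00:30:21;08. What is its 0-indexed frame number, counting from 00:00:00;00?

54584

As if non-drop at 30 labels/s: (0 × 3600 + 30 × 60 + 21) × 30 + 8 = 54638.
Minute boundaries passed: 30; those not divisible by 10: 30 − 3 = 27; dropped labels = 2 × 27 = 54.
Actual frame index = 54638 − 54 = 54584.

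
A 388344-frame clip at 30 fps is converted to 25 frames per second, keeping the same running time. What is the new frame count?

323620 frames

Target frames = source frames × (target rate / source rate) = 388344 × (25)/(30) = 388344 × 5/6 = 323620.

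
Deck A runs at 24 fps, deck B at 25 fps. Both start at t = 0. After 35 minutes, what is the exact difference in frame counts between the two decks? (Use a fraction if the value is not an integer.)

2100 frames

35 min = 2100 s.
A emits 24 × 2100 = 50400 frames; B emits 25 × 2100 = 52500.
Difference = 2100 frames; B is ahead of A.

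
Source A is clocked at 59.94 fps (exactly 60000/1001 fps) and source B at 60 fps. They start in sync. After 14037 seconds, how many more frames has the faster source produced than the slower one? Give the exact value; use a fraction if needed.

A emits 60000/1001 × 14037 = 842220000/1001 frames; B emits 60 × 14037 = 842220.
Difference = 842220/1001 frames (≈ 841.3786); B is ahead of A.

842220/1001 frames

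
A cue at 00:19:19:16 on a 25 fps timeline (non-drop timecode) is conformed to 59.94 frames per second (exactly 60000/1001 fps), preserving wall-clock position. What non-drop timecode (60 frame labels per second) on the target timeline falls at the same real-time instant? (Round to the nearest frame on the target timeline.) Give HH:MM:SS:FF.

00:19:18:29

Source frame index: (0×3600 + 19×60 + 19) × 25 + 16 = 28991.
Real time: 28991 / (25) = 28991/25 s.
Target frame: (28991/25) × (60000/1001) = 69578400/1001 ≈ 69508.891 → 69509.
At 60 labels/s: frame 69509 → 00:19:18:29.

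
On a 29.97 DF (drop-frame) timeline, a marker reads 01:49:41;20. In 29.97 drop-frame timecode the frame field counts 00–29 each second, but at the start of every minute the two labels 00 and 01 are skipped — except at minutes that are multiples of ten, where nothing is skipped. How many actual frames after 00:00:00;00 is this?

197252

Complete 10-minute blocks: 10, each 17982 frames → 179820.
Remaining 9 whole minutes in the current block: 1800 + 8 × 1798 = 16184 frames.
Within the current minute: 41 × 30 + 20 − 2 = 1248 (labels ;00/;01 skipped at this minute). Total = 179820 + 16184 + 1248 = 197252.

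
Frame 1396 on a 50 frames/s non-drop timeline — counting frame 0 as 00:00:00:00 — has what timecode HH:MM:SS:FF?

1396 ÷ 50 = 27 full seconds, remainder 46 frames.
27 s = 0 h 0 min 27 s.
Timecode: 00:00:27:46.

00:00:27:46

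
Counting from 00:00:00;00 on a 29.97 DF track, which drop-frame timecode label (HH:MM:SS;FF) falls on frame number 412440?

03:49:21;24

Each 10-minute DF block holds 10 × 60 × 30 − 9 × 2 = 17982 frames. 412440 ÷ 17982 → 22 full blocks, remainder 16836.
Within the partial block the first minute is 1800 frames and each further minute 1798, so 9 further minute boundaries passed. Total skipped labels = 18 × 22 + 2 × 9 = 414.
Non-drop label index = 412440 + 414 = 412854; at 30 labels/s that is 03:49:21:24, i.e. DF 03:49:21;24.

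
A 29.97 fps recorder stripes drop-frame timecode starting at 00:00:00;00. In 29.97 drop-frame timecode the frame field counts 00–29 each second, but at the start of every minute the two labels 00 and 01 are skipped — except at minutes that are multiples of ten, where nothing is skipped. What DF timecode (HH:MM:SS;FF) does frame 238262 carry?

Ten DF minutes hold 17982 frames, so frame 238262 lies in block 13 (frames 233766–251747) with 4496 frames into that block.
The block's first minute is 1800 frames and the rest 1798 each; 4496 frames reaches minute 2, so 13 × 18 + 2 × 2 = 238 labels have been skipped so far.
Adding those back, label number 238262 + 238 = 238500 at 30 labels/s is 7950 s + 0 f = 2 h 12 min 30 s frame 0, i.e. 02:12:30;00.

02:12:30;00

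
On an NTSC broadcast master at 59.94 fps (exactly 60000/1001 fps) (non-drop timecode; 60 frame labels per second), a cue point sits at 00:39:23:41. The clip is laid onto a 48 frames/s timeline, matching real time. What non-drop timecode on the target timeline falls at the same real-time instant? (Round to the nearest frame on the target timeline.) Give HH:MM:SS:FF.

00:39:26:02

Source frame index: (0×3600 + 39×60 + 23) × 60 + 41 = 141821.
Real time: 141821 / (60000/1001) = 141962821/60000 s.
Target frame: (141962821/60000) × (48) = 141962821/1250 ≈ 113570.257 → 113570.
At 48 labels/s: frame 113570 → 00:39:26:02.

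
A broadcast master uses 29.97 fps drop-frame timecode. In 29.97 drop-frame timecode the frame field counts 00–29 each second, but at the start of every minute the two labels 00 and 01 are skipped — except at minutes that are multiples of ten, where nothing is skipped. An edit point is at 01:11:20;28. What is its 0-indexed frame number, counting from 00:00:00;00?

Complete 10-minute blocks: 7, each 17982 frames → 125874.
Remaining 1 whole minute in the current block: 1800 + 0 × 1798 = 1800 frames.
Within the current minute: 20 × 30 + 28 − 2 = 626 (labels ;00/;01 skipped at this minute). Total = 125874 + 1800 + 626 = 128300.

128300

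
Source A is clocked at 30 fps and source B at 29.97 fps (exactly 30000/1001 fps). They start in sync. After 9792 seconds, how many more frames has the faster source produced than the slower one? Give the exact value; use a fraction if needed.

A emits 30 × 9792 = 293760 frames; B emits 30000/1001 × 9792 = 293760000/1001.
Difference = 293760/1001 frames (≈ 293.4665); B is behind A.

293760/1001 frames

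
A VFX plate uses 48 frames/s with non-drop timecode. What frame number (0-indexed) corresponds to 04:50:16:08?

frame 835976

Total seconds to the label: (4 × 3600 + 50 × 60 + 16) = 17416.
Frame index = 17416 × 48 + 8 = 835976.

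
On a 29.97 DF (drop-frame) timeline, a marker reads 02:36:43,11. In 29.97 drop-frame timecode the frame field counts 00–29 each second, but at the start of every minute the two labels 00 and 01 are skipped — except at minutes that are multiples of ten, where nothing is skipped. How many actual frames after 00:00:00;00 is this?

As if non-drop at 30 labels/s: (2 × 3600 + 36 × 60 + 43) × 30 + 11 = 282101.
Minute boundaries passed: 156; those not divisible by 10: 156 − 15 = 141; dropped labels = 2 × 141 = 282.
Actual frame index = 282101 − 282 = 281819.

281819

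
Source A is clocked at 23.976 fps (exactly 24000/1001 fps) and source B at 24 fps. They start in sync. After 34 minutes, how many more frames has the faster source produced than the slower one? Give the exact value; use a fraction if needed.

48960/1001 frames

34 min = 2040 s.
A emits 24000/1001 × 2040 = 48960000/1001 frames; B emits 24 × 2040 = 48960.
Difference = 48960/1001 frames (≈ 48.9111); B is ahead of A.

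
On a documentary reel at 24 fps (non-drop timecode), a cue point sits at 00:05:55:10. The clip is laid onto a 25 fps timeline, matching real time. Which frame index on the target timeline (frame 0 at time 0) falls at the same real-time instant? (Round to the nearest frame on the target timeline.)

frame 8885

Source frame index: (0×3600 + 5×60 + 55) × 24 + 10 = 8530.
Real time: 8530 / (24) = 4265/12 s.
Target frame: (4265/12) × (25) = 106625/12 ≈ 8885.417 → 8885.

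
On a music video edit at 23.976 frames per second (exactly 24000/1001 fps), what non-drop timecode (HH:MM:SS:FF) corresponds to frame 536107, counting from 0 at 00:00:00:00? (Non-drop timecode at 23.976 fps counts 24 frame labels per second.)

06:12:17:19

536107 ÷ 24 = 22337 full seconds, remainder 19 frames.
22337 s = 6 h 12 min 17 s.
Timecode: 06:12:17:19.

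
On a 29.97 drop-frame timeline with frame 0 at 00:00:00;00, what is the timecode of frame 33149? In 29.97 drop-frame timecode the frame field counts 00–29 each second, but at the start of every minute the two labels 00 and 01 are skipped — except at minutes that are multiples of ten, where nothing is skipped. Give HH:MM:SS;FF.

Each 10-minute DF block holds 10 × 60 × 30 − 9 × 2 = 17982 frames. 33149 ÷ 17982 → 1 full block, remainder 15167.
Within the partial block the first minute is 1800 frames and each further minute 1798, so 8 further minute boundaries passed. Total skipped labels = 18 × 1 + 2 × 8 = 34.
Non-drop label index = 33149 + 34 = 33183; at 30 labels/s that is 00:18:26:03, i.e. DF 00:18:26;03.

00:18:26;03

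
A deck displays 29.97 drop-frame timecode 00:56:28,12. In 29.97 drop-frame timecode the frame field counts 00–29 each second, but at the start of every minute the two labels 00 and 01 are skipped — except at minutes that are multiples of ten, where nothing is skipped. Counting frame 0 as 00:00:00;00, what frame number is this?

101550

Complete 10-minute blocks: 5, each 17982 frames → 89910.
Remaining 6 whole minutes in the current block: 1800 + 5 × 1798 = 10790 frames.
Within the current minute: 28 × 30 + 12 − 2 = 850 (labels ;00/;01 skipped at this minute). Total = 89910 + 10790 + 850 = 101550.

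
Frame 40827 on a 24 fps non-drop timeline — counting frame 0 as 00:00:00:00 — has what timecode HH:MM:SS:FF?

40827 ÷ 24 = 1701 full seconds, remainder 3 frames.
1701 s = 0 h 28 min 21 s.
Timecode: 00:28:21:03.

00:28:21:03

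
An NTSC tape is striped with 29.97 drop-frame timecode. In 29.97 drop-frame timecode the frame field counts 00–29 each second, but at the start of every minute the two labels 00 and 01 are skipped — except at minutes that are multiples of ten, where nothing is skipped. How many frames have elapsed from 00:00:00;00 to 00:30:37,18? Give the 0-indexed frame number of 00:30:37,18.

Complete 10-minute blocks: 3, each 17982 frames → 53946.
Remaining 0 whole minutes in the current block: 0 frames.
Within the current minute: 37 × 30 + 18 = 1128. Total = 53946 + 0 + 1128 = 55074.

55074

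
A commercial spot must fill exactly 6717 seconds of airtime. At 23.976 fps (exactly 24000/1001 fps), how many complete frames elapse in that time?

Frames = 6717 × 24000/1001 = 161208000/1001 ≈ 161046.9530.
Complete frames: 161046.

161046 frames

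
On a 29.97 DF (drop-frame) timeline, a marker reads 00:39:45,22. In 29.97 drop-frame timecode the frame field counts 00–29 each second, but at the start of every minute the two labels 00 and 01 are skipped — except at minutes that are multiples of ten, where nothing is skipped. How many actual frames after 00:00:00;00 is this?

71500

As if non-drop at 30 labels/s: (0 × 3600 + 39 × 60 + 45) × 30 + 22 = 71572.
Minute boundaries passed: 39; those not divisible by 10: 39 − 3 = 36; dropped labels = 2 × 36 = 72.
Actual frame index = 71572 − 72 = 71500.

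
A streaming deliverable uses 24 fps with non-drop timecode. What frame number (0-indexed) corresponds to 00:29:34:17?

frame 42593

Total seconds to the label: (0 × 3600 + 29 × 60 + 34) = 1774.
Frame index = 1774 × 24 + 17 = 42593.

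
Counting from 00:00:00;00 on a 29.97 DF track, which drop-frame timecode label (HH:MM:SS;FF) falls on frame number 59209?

Each 10-minute DF block holds 10 × 60 × 30 − 9 × 2 = 17982 frames. 59209 ÷ 17982 → 3 full blocks, remainder 5263.
Within the partial block the first minute is 1800 frames and each further minute 1798, so 2 further minute boundaries passed. Total skipped labels = 18 × 3 + 2 × 2 = 58.
Non-drop label index = 59209 + 58 = 59267; at 30 labels/s that is 00:32:55:17, i.e. DF 00:32:55;17.

00:32:55;17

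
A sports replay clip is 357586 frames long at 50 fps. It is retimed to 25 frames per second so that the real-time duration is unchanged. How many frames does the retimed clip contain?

Target frames = source frames × (target rate / source rate) = 357586 × (25)/(50) = 357586 × 1/2 = 178793.

178793 frames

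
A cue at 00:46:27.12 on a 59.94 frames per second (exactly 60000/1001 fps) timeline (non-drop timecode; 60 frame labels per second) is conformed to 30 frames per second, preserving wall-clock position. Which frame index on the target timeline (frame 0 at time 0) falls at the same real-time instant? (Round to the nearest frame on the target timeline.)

frame 83700

Source frame index: (0×3600 + 46×60 + 27) × 60 + 12 = 167232.
Real time: 167232 / (60000/1001) = 1743742/625 s.
Target frame: (1743742/625) × (30) = 10462452/125 ≈ 83699.616 → 83700.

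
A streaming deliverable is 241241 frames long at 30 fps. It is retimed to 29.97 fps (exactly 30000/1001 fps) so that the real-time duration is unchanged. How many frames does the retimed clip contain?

Target frames = source frames × (target rate / source rate) = 241241 × (30000/1001)/(30) = 241241 × 1000/1001 = 241000.

241000 frames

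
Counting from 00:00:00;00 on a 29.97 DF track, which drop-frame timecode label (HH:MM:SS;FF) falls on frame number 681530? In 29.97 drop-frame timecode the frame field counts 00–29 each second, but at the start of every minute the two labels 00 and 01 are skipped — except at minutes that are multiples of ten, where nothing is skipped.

Ten DF minutes hold 17982 frames, so frame 681530 lies in block 37 (frames 665334–683315) with 16196 frames into that block.
The block's first minute is 1800 frames and the rest 1798 each; 16196 frames reaches minute 9, so 37 × 18 + 9 × 2 = 684 labels have been skipped so far.
Adding those back, label number 681530 + 684 = 682214 at 30 labels/s is 22740 s + 14 f = 6 h 19 min 0 s frame 14, i.e. 06:19:00;14.

06:19:00;14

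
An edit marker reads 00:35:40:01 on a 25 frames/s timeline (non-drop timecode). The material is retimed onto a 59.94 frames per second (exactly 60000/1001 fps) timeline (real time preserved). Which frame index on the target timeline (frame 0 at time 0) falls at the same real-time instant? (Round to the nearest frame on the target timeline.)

Source frame index: (0×3600 + 35×60 + 40) × 25 + 1 = 53501.
Real time: 53501 / (25) = 53501/25 s.
Target frame: (53501/25) × (60000/1001) = 18343200/143 ≈ 128274.126 → 128274.

frame 128274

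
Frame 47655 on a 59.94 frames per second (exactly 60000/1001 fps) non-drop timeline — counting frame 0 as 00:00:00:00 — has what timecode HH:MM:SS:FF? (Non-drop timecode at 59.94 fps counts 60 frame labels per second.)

00:13:14:15

47655 ÷ 60 = 794 full seconds, remainder 15 frames.
794 s = 0 h 13 min 14 s.
Timecode: 00:13:14:15.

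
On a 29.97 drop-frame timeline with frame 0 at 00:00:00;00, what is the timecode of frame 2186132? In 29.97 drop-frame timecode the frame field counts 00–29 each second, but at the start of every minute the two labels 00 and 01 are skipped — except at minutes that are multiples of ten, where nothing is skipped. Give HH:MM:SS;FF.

20:15:44;00

Each 10-minute DF block holds 10 × 60 × 30 − 9 × 2 = 17982 frames. 2186132 ÷ 17982 → 121 full blocks, remainder 10310.
Within the partial block the first minute is 1800 frames and each further minute 1798, so 5 further minute boundaries passed. Total skipped labels = 18 × 121 + 2 × 5 = 2188.
Non-drop label index = 2186132 + 2188 = 2188320; at 30 labels/s that is 20:15:44:00, i.e. DF 20:15:44;00.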